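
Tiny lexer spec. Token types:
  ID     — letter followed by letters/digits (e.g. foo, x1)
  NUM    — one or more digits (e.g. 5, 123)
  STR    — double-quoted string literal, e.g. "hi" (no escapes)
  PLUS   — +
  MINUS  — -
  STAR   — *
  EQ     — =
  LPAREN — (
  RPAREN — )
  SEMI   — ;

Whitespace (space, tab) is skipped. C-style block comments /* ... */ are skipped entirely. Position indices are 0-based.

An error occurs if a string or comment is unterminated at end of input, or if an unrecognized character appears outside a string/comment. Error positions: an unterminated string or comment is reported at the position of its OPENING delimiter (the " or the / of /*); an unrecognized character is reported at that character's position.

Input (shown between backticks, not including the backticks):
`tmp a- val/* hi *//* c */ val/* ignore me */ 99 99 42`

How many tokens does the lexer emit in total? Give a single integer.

pos=0: emit ID 'tmp' (now at pos=3)
pos=4: emit ID 'a' (now at pos=5)
pos=5: emit MINUS '-'
pos=7: emit ID 'val' (now at pos=10)
pos=10: enter COMMENT mode (saw '/*')
exit COMMENT mode (now at pos=18)
pos=18: enter COMMENT mode (saw '/*')
exit COMMENT mode (now at pos=25)
pos=26: emit ID 'val' (now at pos=29)
pos=29: enter COMMENT mode (saw '/*')
exit COMMENT mode (now at pos=44)
pos=45: emit NUM '99' (now at pos=47)
pos=48: emit NUM '99' (now at pos=50)
pos=51: emit NUM '42' (now at pos=53)
DONE. 8 tokens: [ID, ID, MINUS, ID, ID, NUM, NUM, NUM]

Answer: 8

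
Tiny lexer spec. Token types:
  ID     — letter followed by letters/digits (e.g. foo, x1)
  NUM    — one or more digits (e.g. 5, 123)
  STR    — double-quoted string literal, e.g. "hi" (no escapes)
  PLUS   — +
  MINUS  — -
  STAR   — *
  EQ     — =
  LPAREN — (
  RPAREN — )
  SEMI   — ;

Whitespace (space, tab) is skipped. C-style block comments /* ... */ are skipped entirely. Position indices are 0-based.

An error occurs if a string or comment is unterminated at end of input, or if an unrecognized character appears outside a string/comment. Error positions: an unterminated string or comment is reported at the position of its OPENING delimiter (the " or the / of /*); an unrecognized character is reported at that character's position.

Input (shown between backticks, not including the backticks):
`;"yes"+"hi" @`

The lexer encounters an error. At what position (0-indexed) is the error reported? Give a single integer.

pos=0: emit SEMI ';'
pos=1: enter STRING mode
pos=1: emit STR "yes" (now at pos=6)
pos=6: emit PLUS '+'
pos=7: enter STRING mode
pos=7: emit STR "hi" (now at pos=11)
pos=12: ERROR — unrecognized char '@'

Answer: 12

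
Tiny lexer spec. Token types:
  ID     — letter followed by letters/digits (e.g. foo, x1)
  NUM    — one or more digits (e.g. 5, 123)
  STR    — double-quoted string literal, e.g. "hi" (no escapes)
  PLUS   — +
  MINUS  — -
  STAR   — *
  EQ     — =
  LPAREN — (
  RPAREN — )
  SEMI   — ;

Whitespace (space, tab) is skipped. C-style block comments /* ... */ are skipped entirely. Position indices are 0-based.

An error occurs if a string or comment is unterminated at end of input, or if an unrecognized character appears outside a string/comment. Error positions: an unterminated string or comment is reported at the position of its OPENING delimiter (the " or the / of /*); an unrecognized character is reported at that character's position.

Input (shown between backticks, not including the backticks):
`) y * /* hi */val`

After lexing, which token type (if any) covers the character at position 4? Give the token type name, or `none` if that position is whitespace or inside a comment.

Answer: STAR

Derivation:
pos=0: emit RPAREN ')'
pos=2: emit ID 'y' (now at pos=3)
pos=4: emit STAR '*'
pos=6: enter COMMENT mode (saw '/*')
exit COMMENT mode (now at pos=14)
pos=14: emit ID 'val' (now at pos=17)
DONE. 4 tokens: [RPAREN, ID, STAR, ID]
Position 4: char is '*' -> STAR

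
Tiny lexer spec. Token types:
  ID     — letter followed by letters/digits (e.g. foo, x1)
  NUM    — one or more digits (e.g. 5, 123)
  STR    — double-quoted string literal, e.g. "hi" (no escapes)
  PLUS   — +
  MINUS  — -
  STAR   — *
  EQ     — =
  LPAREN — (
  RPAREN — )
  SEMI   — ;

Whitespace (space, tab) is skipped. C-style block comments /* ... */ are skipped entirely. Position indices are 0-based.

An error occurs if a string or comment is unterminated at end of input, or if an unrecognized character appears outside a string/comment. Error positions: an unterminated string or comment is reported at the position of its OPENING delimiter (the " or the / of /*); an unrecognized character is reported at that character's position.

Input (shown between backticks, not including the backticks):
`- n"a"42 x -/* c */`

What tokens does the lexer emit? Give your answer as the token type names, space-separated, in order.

Answer: MINUS ID STR NUM ID MINUS

Derivation:
pos=0: emit MINUS '-'
pos=2: emit ID 'n' (now at pos=3)
pos=3: enter STRING mode
pos=3: emit STR "a" (now at pos=6)
pos=6: emit NUM '42' (now at pos=8)
pos=9: emit ID 'x' (now at pos=10)
pos=11: emit MINUS '-'
pos=12: enter COMMENT mode (saw '/*')
exit COMMENT mode (now at pos=19)
DONE. 6 tokens: [MINUS, ID, STR, NUM, ID, MINUS]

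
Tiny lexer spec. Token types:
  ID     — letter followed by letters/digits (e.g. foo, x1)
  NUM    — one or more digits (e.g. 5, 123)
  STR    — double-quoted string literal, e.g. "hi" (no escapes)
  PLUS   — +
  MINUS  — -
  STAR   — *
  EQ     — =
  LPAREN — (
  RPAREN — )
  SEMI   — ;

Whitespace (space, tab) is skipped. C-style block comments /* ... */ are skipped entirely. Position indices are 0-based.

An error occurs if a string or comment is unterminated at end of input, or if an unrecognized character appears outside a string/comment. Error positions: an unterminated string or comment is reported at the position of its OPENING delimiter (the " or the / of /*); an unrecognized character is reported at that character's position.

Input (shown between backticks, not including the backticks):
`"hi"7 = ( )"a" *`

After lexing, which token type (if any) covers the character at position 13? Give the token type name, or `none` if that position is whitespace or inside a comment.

Answer: STR

Derivation:
pos=0: enter STRING mode
pos=0: emit STR "hi" (now at pos=4)
pos=4: emit NUM '7' (now at pos=5)
pos=6: emit EQ '='
pos=8: emit LPAREN '('
pos=10: emit RPAREN ')'
pos=11: enter STRING mode
pos=11: emit STR "a" (now at pos=14)
pos=15: emit STAR '*'
DONE. 7 tokens: [STR, NUM, EQ, LPAREN, RPAREN, STR, STAR]
Position 13: char is '"' -> STR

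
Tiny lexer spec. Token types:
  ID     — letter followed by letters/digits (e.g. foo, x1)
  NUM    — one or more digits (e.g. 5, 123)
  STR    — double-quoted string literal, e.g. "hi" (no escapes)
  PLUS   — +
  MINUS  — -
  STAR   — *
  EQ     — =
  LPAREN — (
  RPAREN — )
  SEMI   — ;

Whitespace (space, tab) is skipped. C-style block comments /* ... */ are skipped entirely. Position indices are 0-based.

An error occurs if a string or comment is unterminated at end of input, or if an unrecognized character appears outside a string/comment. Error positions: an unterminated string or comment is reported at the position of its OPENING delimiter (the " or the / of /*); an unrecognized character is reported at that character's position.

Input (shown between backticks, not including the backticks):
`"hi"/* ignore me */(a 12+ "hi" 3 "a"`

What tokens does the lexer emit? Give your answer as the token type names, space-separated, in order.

pos=0: enter STRING mode
pos=0: emit STR "hi" (now at pos=4)
pos=4: enter COMMENT mode (saw '/*')
exit COMMENT mode (now at pos=19)
pos=19: emit LPAREN '('
pos=20: emit ID 'a' (now at pos=21)
pos=22: emit NUM '12' (now at pos=24)
pos=24: emit PLUS '+'
pos=26: enter STRING mode
pos=26: emit STR "hi" (now at pos=30)
pos=31: emit NUM '3' (now at pos=32)
pos=33: enter STRING mode
pos=33: emit STR "a" (now at pos=36)
DONE. 8 tokens: [STR, LPAREN, ID, NUM, PLUS, STR, NUM, STR]

Answer: STR LPAREN ID NUM PLUS STR NUM STR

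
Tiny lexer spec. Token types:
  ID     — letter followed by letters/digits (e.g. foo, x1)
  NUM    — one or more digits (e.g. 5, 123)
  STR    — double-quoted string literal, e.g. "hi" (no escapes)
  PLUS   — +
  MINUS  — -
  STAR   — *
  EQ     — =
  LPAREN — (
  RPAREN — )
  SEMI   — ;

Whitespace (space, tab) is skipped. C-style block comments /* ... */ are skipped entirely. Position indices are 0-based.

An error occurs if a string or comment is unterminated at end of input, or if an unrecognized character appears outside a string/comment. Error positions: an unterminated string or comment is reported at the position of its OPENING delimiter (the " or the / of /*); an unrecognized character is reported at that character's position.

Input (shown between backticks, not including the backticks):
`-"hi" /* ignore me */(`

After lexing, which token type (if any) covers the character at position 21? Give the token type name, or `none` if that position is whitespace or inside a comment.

pos=0: emit MINUS '-'
pos=1: enter STRING mode
pos=1: emit STR "hi" (now at pos=5)
pos=6: enter COMMENT mode (saw '/*')
exit COMMENT mode (now at pos=21)
pos=21: emit LPAREN '('
DONE. 3 tokens: [MINUS, STR, LPAREN]
Position 21: char is '(' -> LPAREN

Answer: LPAREN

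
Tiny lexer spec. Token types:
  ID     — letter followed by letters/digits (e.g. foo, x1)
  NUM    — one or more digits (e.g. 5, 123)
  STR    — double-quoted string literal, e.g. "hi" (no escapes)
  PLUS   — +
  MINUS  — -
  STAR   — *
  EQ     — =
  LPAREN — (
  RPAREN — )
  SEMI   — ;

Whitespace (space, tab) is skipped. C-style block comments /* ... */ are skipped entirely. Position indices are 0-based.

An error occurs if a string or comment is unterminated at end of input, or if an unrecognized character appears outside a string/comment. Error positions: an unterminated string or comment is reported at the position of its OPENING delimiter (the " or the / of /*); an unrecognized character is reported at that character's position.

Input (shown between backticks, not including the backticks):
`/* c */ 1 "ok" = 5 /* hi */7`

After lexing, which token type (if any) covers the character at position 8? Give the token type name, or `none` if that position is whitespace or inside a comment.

pos=0: enter COMMENT mode (saw '/*')
exit COMMENT mode (now at pos=7)
pos=8: emit NUM '1' (now at pos=9)
pos=10: enter STRING mode
pos=10: emit STR "ok" (now at pos=14)
pos=15: emit EQ '='
pos=17: emit NUM '5' (now at pos=18)
pos=19: enter COMMENT mode (saw '/*')
exit COMMENT mode (now at pos=27)
pos=27: emit NUM '7' (now at pos=28)
DONE. 5 tokens: [NUM, STR, EQ, NUM, NUM]
Position 8: char is '1' -> NUM

Answer: NUM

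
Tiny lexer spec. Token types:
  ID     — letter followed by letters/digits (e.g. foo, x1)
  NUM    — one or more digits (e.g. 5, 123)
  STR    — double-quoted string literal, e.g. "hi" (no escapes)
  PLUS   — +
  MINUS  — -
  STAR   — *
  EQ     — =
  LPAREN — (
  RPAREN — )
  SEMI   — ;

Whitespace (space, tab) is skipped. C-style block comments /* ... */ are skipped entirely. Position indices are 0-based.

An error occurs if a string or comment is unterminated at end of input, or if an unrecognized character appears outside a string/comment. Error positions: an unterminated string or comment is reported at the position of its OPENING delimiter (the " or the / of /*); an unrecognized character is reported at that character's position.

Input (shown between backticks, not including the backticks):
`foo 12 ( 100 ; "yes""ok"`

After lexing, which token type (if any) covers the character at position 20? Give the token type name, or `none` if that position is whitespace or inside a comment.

Answer: STR

Derivation:
pos=0: emit ID 'foo' (now at pos=3)
pos=4: emit NUM '12' (now at pos=6)
pos=7: emit LPAREN '('
pos=9: emit NUM '100' (now at pos=12)
pos=13: emit SEMI ';'
pos=15: enter STRING mode
pos=15: emit STR "yes" (now at pos=20)
pos=20: enter STRING mode
pos=20: emit STR "ok" (now at pos=24)
DONE. 7 tokens: [ID, NUM, LPAREN, NUM, SEMI, STR, STR]
Position 20: char is '"' -> STR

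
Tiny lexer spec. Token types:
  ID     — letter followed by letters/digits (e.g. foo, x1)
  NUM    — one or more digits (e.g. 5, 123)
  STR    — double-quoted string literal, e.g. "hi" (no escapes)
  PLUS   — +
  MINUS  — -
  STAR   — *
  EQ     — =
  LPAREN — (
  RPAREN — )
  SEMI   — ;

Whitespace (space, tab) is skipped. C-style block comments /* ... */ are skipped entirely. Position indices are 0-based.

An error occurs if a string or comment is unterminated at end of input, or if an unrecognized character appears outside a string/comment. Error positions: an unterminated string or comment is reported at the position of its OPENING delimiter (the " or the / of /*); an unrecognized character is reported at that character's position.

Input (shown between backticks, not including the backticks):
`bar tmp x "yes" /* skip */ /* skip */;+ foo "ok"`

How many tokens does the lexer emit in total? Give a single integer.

Answer: 8

Derivation:
pos=0: emit ID 'bar' (now at pos=3)
pos=4: emit ID 'tmp' (now at pos=7)
pos=8: emit ID 'x' (now at pos=9)
pos=10: enter STRING mode
pos=10: emit STR "yes" (now at pos=15)
pos=16: enter COMMENT mode (saw '/*')
exit COMMENT mode (now at pos=26)
pos=27: enter COMMENT mode (saw '/*')
exit COMMENT mode (now at pos=37)
pos=37: emit SEMI ';'
pos=38: emit PLUS '+'
pos=40: emit ID 'foo' (now at pos=43)
pos=44: enter STRING mode
pos=44: emit STR "ok" (now at pos=48)
DONE. 8 tokens: [ID, ID, ID, STR, SEMI, PLUS, ID, STR]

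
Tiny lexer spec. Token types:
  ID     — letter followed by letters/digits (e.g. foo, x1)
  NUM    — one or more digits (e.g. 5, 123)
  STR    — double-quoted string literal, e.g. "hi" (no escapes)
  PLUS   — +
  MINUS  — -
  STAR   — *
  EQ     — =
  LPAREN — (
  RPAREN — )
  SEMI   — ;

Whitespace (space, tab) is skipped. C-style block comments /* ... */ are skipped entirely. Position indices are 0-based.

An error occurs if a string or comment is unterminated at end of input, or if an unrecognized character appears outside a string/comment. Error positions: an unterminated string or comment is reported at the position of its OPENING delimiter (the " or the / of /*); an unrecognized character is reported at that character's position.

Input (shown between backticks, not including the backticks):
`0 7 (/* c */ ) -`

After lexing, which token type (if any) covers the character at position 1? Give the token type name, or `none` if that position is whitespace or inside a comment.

Answer: none

Derivation:
pos=0: emit NUM '0' (now at pos=1)
pos=2: emit NUM '7' (now at pos=3)
pos=4: emit LPAREN '('
pos=5: enter COMMENT mode (saw '/*')
exit COMMENT mode (now at pos=12)
pos=13: emit RPAREN ')'
pos=15: emit MINUS '-'
DONE. 5 tokens: [NUM, NUM, LPAREN, RPAREN, MINUS]
Position 1: char is ' ' -> none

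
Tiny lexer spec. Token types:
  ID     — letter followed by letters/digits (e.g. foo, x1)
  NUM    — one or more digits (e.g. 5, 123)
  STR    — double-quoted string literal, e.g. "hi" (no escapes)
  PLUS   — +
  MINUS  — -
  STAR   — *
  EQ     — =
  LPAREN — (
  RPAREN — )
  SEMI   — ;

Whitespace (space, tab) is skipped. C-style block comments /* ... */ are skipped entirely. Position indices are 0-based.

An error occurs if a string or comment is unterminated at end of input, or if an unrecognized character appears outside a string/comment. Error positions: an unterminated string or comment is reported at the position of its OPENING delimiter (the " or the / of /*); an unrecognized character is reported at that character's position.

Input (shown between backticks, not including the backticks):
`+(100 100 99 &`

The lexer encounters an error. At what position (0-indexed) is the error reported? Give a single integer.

pos=0: emit PLUS '+'
pos=1: emit LPAREN '('
pos=2: emit NUM '100' (now at pos=5)
pos=6: emit NUM '100' (now at pos=9)
pos=10: emit NUM '99' (now at pos=12)
pos=13: ERROR — unrecognized char '&'

Answer: 13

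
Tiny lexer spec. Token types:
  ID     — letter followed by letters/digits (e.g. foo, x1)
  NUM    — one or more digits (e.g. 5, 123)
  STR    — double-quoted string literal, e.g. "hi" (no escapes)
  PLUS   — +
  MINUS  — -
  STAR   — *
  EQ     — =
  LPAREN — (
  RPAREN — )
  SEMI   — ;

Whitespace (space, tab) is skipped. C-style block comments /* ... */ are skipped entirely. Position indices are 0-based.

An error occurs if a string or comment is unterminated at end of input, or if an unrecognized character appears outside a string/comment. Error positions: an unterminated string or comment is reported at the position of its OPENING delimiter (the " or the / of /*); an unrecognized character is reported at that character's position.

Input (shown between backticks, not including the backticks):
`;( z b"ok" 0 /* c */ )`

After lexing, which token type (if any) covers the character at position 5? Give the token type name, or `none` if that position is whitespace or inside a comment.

pos=0: emit SEMI ';'
pos=1: emit LPAREN '('
pos=3: emit ID 'z' (now at pos=4)
pos=5: emit ID 'b' (now at pos=6)
pos=6: enter STRING mode
pos=6: emit STR "ok" (now at pos=10)
pos=11: emit NUM '0' (now at pos=12)
pos=13: enter COMMENT mode (saw '/*')
exit COMMENT mode (now at pos=20)
pos=21: emit RPAREN ')'
DONE. 7 tokens: [SEMI, LPAREN, ID, ID, STR, NUM, RPAREN]
Position 5: char is 'b' -> ID

Answer: ID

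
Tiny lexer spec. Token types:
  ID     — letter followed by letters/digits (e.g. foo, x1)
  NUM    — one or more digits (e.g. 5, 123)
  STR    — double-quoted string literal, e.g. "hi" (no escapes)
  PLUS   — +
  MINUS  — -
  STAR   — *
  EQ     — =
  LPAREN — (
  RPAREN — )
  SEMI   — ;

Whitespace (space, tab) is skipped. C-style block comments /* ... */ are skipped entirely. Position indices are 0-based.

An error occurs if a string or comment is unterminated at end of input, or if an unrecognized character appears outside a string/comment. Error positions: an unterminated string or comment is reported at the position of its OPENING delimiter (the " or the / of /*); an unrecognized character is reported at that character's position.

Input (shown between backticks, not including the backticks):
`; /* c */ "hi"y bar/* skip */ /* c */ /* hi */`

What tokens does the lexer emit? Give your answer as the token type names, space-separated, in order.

Answer: SEMI STR ID ID

Derivation:
pos=0: emit SEMI ';'
pos=2: enter COMMENT mode (saw '/*')
exit COMMENT mode (now at pos=9)
pos=10: enter STRING mode
pos=10: emit STR "hi" (now at pos=14)
pos=14: emit ID 'y' (now at pos=15)
pos=16: emit ID 'bar' (now at pos=19)
pos=19: enter COMMENT mode (saw '/*')
exit COMMENT mode (now at pos=29)
pos=30: enter COMMENT mode (saw '/*')
exit COMMENT mode (now at pos=37)
pos=38: enter COMMENT mode (saw '/*')
exit COMMENT mode (now at pos=46)
DONE. 4 tokens: [SEMI, STR, ID, ID]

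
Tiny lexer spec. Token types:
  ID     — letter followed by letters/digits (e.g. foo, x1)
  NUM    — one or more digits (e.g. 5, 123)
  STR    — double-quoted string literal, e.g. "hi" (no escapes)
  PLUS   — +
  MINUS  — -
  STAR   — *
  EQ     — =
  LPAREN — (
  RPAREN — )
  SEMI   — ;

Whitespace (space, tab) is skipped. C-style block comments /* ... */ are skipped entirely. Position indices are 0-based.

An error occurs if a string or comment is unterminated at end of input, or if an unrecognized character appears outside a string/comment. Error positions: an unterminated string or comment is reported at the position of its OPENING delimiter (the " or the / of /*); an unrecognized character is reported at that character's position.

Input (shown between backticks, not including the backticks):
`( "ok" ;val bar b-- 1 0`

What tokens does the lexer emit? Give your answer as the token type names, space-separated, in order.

pos=0: emit LPAREN '('
pos=2: enter STRING mode
pos=2: emit STR "ok" (now at pos=6)
pos=7: emit SEMI ';'
pos=8: emit ID 'val' (now at pos=11)
pos=12: emit ID 'bar' (now at pos=15)
pos=16: emit ID 'b' (now at pos=17)
pos=17: emit MINUS '-'
pos=18: emit MINUS '-'
pos=20: emit NUM '1' (now at pos=21)
pos=22: emit NUM '0' (now at pos=23)
DONE. 10 tokens: [LPAREN, STR, SEMI, ID, ID, ID, MINUS, MINUS, NUM, NUM]

Answer: LPAREN STR SEMI ID ID ID MINUS MINUS NUM NUM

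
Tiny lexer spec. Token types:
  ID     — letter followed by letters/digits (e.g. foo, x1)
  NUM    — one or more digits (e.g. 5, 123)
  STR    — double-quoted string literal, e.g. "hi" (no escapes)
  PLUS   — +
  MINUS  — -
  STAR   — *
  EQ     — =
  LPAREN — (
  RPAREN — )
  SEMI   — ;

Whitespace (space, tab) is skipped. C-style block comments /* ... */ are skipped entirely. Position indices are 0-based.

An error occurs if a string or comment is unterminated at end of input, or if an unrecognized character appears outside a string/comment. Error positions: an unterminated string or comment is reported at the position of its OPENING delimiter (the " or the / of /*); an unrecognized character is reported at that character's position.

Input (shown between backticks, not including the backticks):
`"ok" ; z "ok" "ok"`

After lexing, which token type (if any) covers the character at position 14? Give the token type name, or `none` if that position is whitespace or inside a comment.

Answer: STR

Derivation:
pos=0: enter STRING mode
pos=0: emit STR "ok" (now at pos=4)
pos=5: emit SEMI ';'
pos=7: emit ID 'z' (now at pos=8)
pos=9: enter STRING mode
pos=9: emit STR "ok" (now at pos=13)
pos=14: enter STRING mode
pos=14: emit STR "ok" (now at pos=18)
DONE. 5 tokens: [STR, SEMI, ID, STR, STR]
Position 14: char is '"' -> STR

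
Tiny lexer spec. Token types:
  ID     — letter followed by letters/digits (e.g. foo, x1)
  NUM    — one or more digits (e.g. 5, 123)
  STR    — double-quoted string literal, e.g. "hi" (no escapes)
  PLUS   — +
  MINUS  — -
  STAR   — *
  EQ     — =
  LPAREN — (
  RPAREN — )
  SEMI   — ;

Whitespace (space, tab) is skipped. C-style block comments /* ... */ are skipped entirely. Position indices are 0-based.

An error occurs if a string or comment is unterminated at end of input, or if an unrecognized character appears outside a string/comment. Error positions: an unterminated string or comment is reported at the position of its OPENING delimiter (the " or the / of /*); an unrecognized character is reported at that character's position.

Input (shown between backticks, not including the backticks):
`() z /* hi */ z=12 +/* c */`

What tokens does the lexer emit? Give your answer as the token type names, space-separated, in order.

pos=0: emit LPAREN '('
pos=1: emit RPAREN ')'
pos=3: emit ID 'z' (now at pos=4)
pos=5: enter COMMENT mode (saw '/*')
exit COMMENT mode (now at pos=13)
pos=14: emit ID 'z' (now at pos=15)
pos=15: emit EQ '='
pos=16: emit NUM '12' (now at pos=18)
pos=19: emit PLUS '+'
pos=20: enter COMMENT mode (saw '/*')
exit COMMENT mode (now at pos=27)
DONE. 7 tokens: [LPAREN, RPAREN, ID, ID, EQ, NUM, PLUS]

Answer: LPAREN RPAREN ID ID EQ NUM PLUS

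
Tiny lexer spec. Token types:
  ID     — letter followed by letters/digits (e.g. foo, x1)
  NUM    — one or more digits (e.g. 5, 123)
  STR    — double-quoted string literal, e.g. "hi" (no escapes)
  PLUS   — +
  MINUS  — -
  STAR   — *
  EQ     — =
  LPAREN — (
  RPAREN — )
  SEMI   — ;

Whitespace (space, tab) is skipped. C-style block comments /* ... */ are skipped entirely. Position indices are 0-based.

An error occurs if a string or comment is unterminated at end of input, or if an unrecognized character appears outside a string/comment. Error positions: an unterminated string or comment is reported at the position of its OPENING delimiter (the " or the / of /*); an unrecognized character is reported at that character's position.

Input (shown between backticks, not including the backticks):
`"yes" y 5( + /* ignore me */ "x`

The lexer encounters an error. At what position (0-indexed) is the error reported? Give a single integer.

Answer: 29

Derivation:
pos=0: enter STRING mode
pos=0: emit STR "yes" (now at pos=5)
pos=6: emit ID 'y' (now at pos=7)
pos=8: emit NUM '5' (now at pos=9)
pos=9: emit LPAREN '('
pos=11: emit PLUS '+'
pos=13: enter COMMENT mode (saw '/*')
exit COMMENT mode (now at pos=28)
pos=29: enter STRING mode
pos=29: ERROR — unterminated string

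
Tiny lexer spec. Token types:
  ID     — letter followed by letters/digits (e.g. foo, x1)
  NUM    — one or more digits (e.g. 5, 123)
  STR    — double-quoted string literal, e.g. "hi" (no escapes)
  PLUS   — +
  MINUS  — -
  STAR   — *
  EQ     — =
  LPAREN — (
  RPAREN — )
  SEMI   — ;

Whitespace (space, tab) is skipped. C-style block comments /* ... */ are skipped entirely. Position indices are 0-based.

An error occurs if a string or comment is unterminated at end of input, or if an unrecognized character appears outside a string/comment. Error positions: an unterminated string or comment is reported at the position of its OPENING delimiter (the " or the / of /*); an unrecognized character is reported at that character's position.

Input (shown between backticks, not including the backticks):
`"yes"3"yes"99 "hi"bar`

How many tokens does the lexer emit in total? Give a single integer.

Answer: 6

Derivation:
pos=0: enter STRING mode
pos=0: emit STR "yes" (now at pos=5)
pos=5: emit NUM '3' (now at pos=6)
pos=6: enter STRING mode
pos=6: emit STR "yes" (now at pos=11)
pos=11: emit NUM '99' (now at pos=13)
pos=14: enter STRING mode
pos=14: emit STR "hi" (now at pos=18)
pos=18: emit ID 'bar' (now at pos=21)
DONE. 6 tokens: [STR, NUM, STR, NUM, STR, ID]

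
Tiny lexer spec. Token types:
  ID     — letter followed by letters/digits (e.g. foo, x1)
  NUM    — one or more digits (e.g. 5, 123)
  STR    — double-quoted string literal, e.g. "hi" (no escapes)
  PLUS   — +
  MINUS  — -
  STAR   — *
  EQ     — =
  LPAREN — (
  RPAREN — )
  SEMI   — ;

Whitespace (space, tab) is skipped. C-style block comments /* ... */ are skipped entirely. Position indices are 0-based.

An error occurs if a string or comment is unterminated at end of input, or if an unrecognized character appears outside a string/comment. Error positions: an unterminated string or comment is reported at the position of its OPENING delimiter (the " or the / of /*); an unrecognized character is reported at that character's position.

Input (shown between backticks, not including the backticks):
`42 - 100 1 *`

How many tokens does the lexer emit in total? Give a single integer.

pos=0: emit NUM '42' (now at pos=2)
pos=3: emit MINUS '-'
pos=5: emit NUM '100' (now at pos=8)
pos=9: emit NUM '1' (now at pos=10)
pos=11: emit STAR '*'
DONE. 5 tokens: [NUM, MINUS, NUM, NUM, STAR]

Answer: 5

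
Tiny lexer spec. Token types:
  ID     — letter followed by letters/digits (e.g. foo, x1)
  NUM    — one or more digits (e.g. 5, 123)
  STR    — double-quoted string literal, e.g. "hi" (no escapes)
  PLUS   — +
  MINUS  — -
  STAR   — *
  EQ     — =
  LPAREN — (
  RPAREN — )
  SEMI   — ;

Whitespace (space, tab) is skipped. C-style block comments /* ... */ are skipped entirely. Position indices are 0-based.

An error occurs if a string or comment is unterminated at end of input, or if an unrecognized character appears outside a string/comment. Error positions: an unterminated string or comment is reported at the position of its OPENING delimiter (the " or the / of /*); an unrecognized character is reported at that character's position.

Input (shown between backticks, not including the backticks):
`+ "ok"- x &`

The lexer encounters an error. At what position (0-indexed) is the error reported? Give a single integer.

Answer: 10

Derivation:
pos=0: emit PLUS '+'
pos=2: enter STRING mode
pos=2: emit STR "ok" (now at pos=6)
pos=6: emit MINUS '-'
pos=8: emit ID 'x' (now at pos=9)
pos=10: ERROR — unrecognized char '&'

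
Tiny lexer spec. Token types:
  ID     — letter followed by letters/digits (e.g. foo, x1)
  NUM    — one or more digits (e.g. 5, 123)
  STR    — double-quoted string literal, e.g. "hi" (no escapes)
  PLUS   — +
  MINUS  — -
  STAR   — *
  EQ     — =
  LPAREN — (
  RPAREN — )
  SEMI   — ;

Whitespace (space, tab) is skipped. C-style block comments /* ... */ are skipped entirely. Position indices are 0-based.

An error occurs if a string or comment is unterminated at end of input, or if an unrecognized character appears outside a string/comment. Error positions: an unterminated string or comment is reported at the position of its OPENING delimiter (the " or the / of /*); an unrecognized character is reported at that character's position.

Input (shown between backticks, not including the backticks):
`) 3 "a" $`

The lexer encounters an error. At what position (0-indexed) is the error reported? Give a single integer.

Answer: 8

Derivation:
pos=0: emit RPAREN ')'
pos=2: emit NUM '3' (now at pos=3)
pos=4: enter STRING mode
pos=4: emit STR "a" (now at pos=7)
pos=8: ERROR — unrecognized char '$'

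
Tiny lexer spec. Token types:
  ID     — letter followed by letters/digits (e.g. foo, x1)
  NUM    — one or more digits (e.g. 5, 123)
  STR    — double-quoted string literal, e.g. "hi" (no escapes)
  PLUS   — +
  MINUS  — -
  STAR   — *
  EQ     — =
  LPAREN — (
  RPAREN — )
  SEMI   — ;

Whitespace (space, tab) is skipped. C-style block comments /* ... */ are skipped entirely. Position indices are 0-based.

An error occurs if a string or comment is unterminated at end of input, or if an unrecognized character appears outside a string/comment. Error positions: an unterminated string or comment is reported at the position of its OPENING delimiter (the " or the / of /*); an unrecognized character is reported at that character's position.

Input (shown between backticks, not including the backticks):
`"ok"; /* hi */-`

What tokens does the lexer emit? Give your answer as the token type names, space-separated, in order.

pos=0: enter STRING mode
pos=0: emit STR "ok" (now at pos=4)
pos=4: emit SEMI ';'
pos=6: enter COMMENT mode (saw '/*')
exit COMMENT mode (now at pos=14)
pos=14: emit MINUS '-'
DONE. 3 tokens: [STR, SEMI, MINUS]

Answer: STR SEMI MINUS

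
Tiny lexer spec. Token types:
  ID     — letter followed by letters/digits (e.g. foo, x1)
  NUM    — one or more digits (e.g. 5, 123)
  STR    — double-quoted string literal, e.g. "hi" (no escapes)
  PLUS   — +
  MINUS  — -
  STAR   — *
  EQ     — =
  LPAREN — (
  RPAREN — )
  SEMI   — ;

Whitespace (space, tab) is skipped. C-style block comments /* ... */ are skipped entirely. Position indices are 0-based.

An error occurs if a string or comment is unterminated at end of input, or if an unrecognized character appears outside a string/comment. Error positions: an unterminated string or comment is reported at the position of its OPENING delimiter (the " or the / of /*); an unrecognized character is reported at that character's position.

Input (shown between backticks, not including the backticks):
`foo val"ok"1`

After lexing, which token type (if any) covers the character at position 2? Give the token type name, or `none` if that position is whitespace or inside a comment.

pos=0: emit ID 'foo' (now at pos=3)
pos=4: emit ID 'val' (now at pos=7)
pos=7: enter STRING mode
pos=7: emit STR "ok" (now at pos=11)
pos=11: emit NUM '1' (now at pos=12)
DONE. 4 tokens: [ID, ID, STR, NUM]
Position 2: char is 'o' -> ID

Answer: ID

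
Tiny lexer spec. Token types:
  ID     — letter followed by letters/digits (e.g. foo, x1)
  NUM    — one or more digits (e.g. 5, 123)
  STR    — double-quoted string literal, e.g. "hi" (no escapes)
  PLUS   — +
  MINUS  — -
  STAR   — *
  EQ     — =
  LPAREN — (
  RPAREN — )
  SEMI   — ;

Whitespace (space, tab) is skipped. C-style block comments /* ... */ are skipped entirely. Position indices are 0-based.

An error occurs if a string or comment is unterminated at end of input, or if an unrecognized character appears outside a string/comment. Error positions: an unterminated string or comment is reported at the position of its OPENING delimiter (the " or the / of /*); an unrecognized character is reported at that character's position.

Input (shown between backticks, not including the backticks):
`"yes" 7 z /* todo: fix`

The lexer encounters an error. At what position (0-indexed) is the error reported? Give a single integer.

Answer: 10

Derivation:
pos=0: enter STRING mode
pos=0: emit STR "yes" (now at pos=5)
pos=6: emit NUM '7' (now at pos=7)
pos=8: emit ID 'z' (now at pos=9)
pos=10: enter COMMENT mode (saw '/*')
pos=10: ERROR — unterminated comment (reached EOF)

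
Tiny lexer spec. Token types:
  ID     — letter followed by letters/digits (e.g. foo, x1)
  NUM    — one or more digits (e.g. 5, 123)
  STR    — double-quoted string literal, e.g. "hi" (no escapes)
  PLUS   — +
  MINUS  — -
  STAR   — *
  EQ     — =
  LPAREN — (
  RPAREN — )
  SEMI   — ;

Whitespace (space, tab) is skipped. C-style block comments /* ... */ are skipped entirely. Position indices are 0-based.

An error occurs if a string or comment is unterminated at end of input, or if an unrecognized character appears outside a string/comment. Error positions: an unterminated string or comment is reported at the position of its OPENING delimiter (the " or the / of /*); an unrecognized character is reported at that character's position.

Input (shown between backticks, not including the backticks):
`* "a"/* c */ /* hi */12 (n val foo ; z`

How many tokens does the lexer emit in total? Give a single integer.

pos=0: emit STAR '*'
pos=2: enter STRING mode
pos=2: emit STR "a" (now at pos=5)
pos=5: enter COMMENT mode (saw '/*')
exit COMMENT mode (now at pos=12)
pos=13: enter COMMENT mode (saw '/*')
exit COMMENT mode (now at pos=21)
pos=21: emit NUM '12' (now at pos=23)
pos=24: emit LPAREN '('
pos=25: emit ID 'n' (now at pos=26)
pos=27: emit ID 'val' (now at pos=30)
pos=31: emit ID 'foo' (now at pos=34)
pos=35: emit SEMI ';'
pos=37: emit ID 'z' (now at pos=38)
DONE. 9 tokens: [STAR, STR, NUM, LPAREN, ID, ID, ID, SEMI, ID]

Answer: 9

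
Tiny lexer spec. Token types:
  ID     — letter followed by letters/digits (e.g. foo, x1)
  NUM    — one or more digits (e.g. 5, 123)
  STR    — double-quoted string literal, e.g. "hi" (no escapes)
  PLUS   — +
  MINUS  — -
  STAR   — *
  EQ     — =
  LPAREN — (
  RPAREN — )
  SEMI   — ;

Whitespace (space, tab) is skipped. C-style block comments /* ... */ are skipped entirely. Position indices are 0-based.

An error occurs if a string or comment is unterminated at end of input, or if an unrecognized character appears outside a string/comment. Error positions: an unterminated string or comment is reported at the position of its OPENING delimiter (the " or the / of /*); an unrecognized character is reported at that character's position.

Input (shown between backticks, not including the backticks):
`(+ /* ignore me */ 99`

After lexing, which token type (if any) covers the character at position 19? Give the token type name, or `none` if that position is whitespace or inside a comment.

pos=0: emit LPAREN '('
pos=1: emit PLUS '+'
pos=3: enter COMMENT mode (saw '/*')
exit COMMENT mode (now at pos=18)
pos=19: emit NUM '99' (now at pos=21)
DONE. 3 tokens: [LPAREN, PLUS, NUM]
Position 19: char is '9' -> NUM

Answer: NUM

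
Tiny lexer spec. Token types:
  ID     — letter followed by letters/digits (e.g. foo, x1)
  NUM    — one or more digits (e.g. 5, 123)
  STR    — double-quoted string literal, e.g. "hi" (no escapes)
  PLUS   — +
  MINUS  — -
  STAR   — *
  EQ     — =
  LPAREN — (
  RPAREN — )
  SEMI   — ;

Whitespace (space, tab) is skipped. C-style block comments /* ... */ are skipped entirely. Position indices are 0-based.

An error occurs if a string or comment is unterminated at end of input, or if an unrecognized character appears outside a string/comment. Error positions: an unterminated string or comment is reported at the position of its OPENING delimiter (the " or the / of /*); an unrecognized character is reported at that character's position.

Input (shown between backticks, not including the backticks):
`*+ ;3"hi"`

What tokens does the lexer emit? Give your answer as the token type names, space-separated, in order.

pos=0: emit STAR '*'
pos=1: emit PLUS '+'
pos=3: emit SEMI ';'
pos=4: emit NUM '3' (now at pos=5)
pos=5: enter STRING mode
pos=5: emit STR "hi" (now at pos=9)
DONE. 5 tokens: [STAR, PLUS, SEMI, NUM, STR]

Answer: STAR PLUS SEMI NUM STR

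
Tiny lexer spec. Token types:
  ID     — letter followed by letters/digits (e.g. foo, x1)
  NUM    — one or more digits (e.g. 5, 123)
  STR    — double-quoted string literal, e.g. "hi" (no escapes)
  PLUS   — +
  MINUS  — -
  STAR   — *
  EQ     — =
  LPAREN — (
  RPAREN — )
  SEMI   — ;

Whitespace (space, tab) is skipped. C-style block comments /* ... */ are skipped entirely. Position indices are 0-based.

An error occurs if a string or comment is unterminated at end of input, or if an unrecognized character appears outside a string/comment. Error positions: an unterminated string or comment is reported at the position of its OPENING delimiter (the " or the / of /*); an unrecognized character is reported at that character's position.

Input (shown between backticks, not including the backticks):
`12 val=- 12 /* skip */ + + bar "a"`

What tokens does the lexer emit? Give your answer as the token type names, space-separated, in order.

pos=0: emit NUM '12' (now at pos=2)
pos=3: emit ID 'val' (now at pos=6)
pos=6: emit EQ '='
pos=7: emit MINUS '-'
pos=9: emit NUM '12' (now at pos=11)
pos=12: enter COMMENT mode (saw '/*')
exit COMMENT mode (now at pos=22)
pos=23: emit PLUS '+'
pos=25: emit PLUS '+'
pos=27: emit ID 'bar' (now at pos=30)
pos=31: enter STRING mode
pos=31: emit STR "a" (now at pos=34)
DONE. 9 tokens: [NUM, ID, EQ, MINUS, NUM, PLUS, PLUS, ID, STR]

Answer: NUM ID EQ MINUS NUM PLUS PLUS ID STR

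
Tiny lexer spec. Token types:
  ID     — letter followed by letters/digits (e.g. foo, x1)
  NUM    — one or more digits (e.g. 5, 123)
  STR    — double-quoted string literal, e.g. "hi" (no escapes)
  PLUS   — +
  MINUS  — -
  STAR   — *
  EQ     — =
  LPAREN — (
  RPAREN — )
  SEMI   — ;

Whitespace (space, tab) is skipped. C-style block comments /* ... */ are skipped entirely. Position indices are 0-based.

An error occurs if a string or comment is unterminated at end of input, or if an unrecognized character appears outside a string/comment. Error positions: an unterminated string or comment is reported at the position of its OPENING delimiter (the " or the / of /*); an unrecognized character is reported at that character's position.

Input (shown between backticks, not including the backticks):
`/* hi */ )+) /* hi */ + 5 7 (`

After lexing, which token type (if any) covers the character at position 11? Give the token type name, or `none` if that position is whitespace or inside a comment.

Answer: RPAREN

Derivation:
pos=0: enter COMMENT mode (saw '/*')
exit COMMENT mode (now at pos=8)
pos=9: emit RPAREN ')'
pos=10: emit PLUS '+'
pos=11: emit RPAREN ')'
pos=13: enter COMMENT mode (saw '/*')
exit COMMENT mode (now at pos=21)
pos=22: emit PLUS '+'
pos=24: emit NUM '5' (now at pos=25)
pos=26: emit NUM '7' (now at pos=27)
pos=28: emit LPAREN '('
DONE. 7 tokens: [RPAREN, PLUS, RPAREN, PLUS, NUM, NUM, LPAREN]
Position 11: char is ')' -> RPAREN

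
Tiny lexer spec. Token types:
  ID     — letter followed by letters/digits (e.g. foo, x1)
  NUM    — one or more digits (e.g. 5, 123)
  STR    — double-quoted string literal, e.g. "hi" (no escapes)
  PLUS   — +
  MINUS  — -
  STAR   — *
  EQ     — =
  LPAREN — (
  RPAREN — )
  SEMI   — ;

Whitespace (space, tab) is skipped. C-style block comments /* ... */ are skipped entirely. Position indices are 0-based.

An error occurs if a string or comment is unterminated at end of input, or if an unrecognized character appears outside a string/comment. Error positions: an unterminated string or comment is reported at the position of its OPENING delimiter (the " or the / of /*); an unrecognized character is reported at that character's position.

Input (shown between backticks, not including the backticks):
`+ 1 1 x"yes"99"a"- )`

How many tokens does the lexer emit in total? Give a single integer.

pos=0: emit PLUS '+'
pos=2: emit NUM '1' (now at pos=3)
pos=4: emit NUM '1' (now at pos=5)
pos=6: emit ID 'x' (now at pos=7)
pos=7: enter STRING mode
pos=7: emit STR "yes" (now at pos=12)
pos=12: emit NUM '99' (now at pos=14)
pos=14: enter STRING mode
pos=14: emit STR "a" (now at pos=17)
pos=17: emit MINUS '-'
pos=19: emit RPAREN ')'
DONE. 9 tokens: [PLUS, NUM, NUM, ID, STR, NUM, STR, MINUS, RPAREN]

Answer: 9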